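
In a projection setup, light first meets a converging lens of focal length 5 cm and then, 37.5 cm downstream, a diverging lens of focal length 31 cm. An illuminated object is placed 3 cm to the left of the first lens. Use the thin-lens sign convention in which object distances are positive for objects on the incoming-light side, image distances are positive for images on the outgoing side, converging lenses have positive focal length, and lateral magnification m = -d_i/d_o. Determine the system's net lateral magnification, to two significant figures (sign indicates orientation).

1.0

Applying the thin-lens equation to the first lens, 1/5 = 1/3 + 1/d_i1, which gives d_i1 = -7.500 cm.
Its lateral magnification is m_1 = -d_i1/d_o1 = -(-7.500)/3 = 2.5000.
The intermediate image is virtual, 7.500 cm to the left of lens 1, so d_o2 = L - d_i1 = 37.5 - (-7.500) = 45.000 cm.
Applying the thin-lens equation again with f_2 = -31 cm and d_o2 = 45.000 cm gives d_i2 = -18.355 cm.
m_2 = -(-18.355)/(45.000) = 0.4079.
Overall magnification: m = m_1 m_2 = 1.0197.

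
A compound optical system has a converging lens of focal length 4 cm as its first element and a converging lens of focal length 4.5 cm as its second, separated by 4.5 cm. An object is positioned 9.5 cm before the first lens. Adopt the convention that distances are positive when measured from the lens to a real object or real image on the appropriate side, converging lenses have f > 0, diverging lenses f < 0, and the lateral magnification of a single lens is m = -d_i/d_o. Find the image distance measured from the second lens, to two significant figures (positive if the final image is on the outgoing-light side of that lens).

Applying the thin-lens equation to the first lens, 1/4 = 1/9.5 + 1/d_i1, which gives d_i1 = 6.909 cm.
Since 6.909 cm > 4.5 cm, the first image lies past the second lens and serves as a virtual object: d_o2 = L - d_i1 = -2.409 cm.
Applying the thin-lens equation again with f_2 = 4.5 cm and d_o2 = -2.409 cm gives d_i2 = 1.569 cm.

1.6 cm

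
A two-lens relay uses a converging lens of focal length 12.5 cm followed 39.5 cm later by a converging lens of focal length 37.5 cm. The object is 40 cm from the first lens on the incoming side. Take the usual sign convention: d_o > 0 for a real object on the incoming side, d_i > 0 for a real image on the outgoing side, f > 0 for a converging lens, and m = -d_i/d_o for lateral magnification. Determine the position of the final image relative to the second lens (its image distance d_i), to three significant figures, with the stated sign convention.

-49.4 cm

Applying the thin-lens equation to the first lens, 1/12.5 = 1/40 + 1/d_i1, which gives d_i1 = 18.182 cm.
Object distance for lens 2: d_o2 = 39.5 - 18.182 = 21.318 cm.
Applying the thin-lens equation again with f_2 = 37.5 cm and d_o2 = 21.318 cm gives d_i2 = -49.403 cm.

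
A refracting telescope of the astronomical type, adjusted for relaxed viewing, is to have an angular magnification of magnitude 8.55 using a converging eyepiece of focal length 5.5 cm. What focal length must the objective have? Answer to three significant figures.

47.0 cm

|M| = f_obj/|f_eye|, so f_obj = |M| x |f_eye| = 8.55 x 5.5 = 47.025 cm.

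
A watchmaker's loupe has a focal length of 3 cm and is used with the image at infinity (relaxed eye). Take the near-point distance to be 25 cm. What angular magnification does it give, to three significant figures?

8.33

M = D/f = 25/3 = 8.333.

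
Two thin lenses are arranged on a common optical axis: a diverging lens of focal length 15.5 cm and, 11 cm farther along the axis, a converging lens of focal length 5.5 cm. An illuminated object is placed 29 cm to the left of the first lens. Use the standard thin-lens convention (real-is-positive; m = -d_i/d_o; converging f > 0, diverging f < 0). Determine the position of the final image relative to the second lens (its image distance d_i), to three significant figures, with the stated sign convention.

7.44 cm

First lens: d_i1 = 1/(1/(-15.5) - 1/29) = -10.101 cm.
With d_i1 < 0 the first image is virtual and lies on the object side; the object distance for lens 2 is d_o2 = 11 - (-10.101) = 21.101 cm.
Second lens: d_i2 = 1/(1/5.5 - 1/(21.101)) = 7.439 cm.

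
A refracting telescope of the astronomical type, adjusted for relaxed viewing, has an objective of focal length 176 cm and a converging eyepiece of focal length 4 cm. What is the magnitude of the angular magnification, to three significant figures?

44.0

|M| = f_obj/|f_eye| = 176/4 = 44.000.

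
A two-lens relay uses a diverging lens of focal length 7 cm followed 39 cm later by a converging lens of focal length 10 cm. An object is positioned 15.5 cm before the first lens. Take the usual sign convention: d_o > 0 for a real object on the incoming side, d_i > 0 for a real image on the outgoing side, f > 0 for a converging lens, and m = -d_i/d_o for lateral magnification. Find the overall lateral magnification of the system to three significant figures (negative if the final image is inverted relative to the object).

Applying the thin-lens equation to the first lens, 1/(-7) = 1/15.5 + 1/d_i1, which gives d_i1 = -4.822 cm.
Its lateral magnification is m_1 = -d_i1/d_o1 = -(-4.822)/15.5 = 0.3111.
With d_i1 < 0 the first image is virtual and lies on the object side; the object distance for lens 2 is d_o2 = 39 - (-4.822) = 43.822 cm.
Applying the thin-lens equation again with f_2 = 10 cm and d_o2 = 43.822 cm gives d_i2 = 12.957 cm.
m_2 = -(12.957)/(43.822) = -0.2957.
The system's lateral magnification is m_1 m_2 = (0.3111)(-0.2957) = -0.0920.

-0.0920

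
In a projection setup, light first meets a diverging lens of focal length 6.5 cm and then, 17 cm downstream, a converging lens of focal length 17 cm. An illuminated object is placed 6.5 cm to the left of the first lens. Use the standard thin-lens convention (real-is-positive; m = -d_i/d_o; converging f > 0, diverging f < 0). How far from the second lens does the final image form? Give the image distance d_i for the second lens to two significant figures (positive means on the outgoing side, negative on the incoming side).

First lens: d_i1 = 1/(1/(-6.5) - 1/6.5) = -3.250 cm.
The intermediate image is virtual, 3.250 cm to the left of lens 1, so d_o2 = L - d_i1 = 17 - (-3.250) = 20.250 cm.
Second lens: d_i2 = 1/(1/17 - 1/(20.250)) = 105.923 cm.

110 cm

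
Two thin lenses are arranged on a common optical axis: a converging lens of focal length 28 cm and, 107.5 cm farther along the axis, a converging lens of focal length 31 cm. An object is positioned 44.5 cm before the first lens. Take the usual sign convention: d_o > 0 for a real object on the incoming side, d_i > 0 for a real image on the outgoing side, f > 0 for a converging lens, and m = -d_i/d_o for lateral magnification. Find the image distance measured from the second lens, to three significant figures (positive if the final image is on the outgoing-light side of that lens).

1010 cm

First lens: d_i1 = 1/(1/28 - 1/44.5) = 75.515 cm.
Object distance for lens 2: d_o2 = 107.5 - 75.515 = 31.985 cm.
Second lens: d_i2 = 1/(1/31 - 1/(31.985)) = 1006.785 cm.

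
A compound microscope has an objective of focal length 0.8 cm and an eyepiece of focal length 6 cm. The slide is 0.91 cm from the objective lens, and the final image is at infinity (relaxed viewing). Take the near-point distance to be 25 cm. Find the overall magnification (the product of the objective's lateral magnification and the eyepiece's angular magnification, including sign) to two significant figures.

-30

Objective: 1/d_i = 1/f_obj - 1/d_o = 1/0.8 - 1/0.91 = 0.15110 cm^-1, so d_i = 6.618 cm.
m_obj = -d_i/d_o = -6.618/0.91 = -7.273.
Eyepiece angular magnification (image at infinity): M_eye = D/f_e = 25/6 = 4.167.
Overall M = m_obj x M_eye = (-7.273)(4.167) = -30.30.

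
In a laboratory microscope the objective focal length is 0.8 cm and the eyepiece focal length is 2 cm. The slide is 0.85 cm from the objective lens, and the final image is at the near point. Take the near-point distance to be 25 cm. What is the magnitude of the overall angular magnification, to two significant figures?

220

Objective: 1/d_i = 1/f_obj - 1/d_o = 1/0.8 - 1/0.85 = 0.07353 cm^-1, so d_i = 13.600 cm.
m_obj = -d_i/d_o = -13.600/0.85 = -16.000.
Eyepiece angular magnification (image at near point): M_eye = 1 + D/f_e = 1 + 25/2 = 13.500.
Overall M = m_obj x M_eye = (-16.000)(13.500) = -216.00.
|M| = 216.00.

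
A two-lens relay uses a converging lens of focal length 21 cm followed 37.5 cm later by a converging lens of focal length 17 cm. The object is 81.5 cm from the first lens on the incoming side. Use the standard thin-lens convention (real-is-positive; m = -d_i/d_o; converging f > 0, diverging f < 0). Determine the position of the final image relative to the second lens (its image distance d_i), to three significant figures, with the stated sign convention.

-20.1 cm

Applying the thin-lens equation to the first lens, 1/21 = 1/81.5 + 1/d_i1, which gives d_i1 = 28.289 cm.
That image sits 9.211 cm in front of the second lens, so d_o2 = 9.211 cm.
Applying the thin-lens equation again with f_2 = 17 cm and d_o2 = 9.211 cm gives d_i2 = -20.102 cm.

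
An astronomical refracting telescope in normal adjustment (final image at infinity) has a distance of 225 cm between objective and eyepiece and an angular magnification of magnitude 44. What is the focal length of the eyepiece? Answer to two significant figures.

5.0 cm

In normal adjustment the tube length equals f_obj + f_eye and |M| = f_obj/f_eye.
So f_obj = 44 f_eye and 44 f_eye + f_eye = 225 cm, giving f_eye = 225/45 = 5.000 cm and f_obj = 220.000 cm.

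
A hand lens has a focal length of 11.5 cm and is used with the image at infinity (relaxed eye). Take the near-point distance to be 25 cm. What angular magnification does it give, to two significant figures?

M = D/f = 25/11.5 = 2.174.

2.2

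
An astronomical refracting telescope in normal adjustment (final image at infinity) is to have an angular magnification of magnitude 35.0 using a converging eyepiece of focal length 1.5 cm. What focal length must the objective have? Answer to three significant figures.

52.5 cm

|M| = f_obj/|f_eye|, so f_obj = |M| x |f_eye| = 35.0 x 1.5 = 52.500 cm.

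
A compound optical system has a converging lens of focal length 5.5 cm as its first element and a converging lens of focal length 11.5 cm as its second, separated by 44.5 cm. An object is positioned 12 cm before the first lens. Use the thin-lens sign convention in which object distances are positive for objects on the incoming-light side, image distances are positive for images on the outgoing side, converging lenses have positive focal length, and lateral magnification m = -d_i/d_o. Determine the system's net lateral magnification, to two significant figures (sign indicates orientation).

0.43

Lens 1: 1/d_i1 = 1/f_1 - 1/d_o1 = 1/5.5 - 1/12 = 0.09848 cm^-1, so d_i1 = 10.154 cm.
m_1 = -(10.154)/12 = -0.8462.
Object distance for lens 2: d_o2 = 44.5 - 10.154 = 34.346 cm.
Lens 2: 1/d_i2 = 1/f_2 - 1/d_o2 = 1/11.5 - 1/(34.346) = 0.05784 cm^-1, so d_i2 = 17.289 cm.
m_2 = -(17.289)/(34.346) = -0.5034.
The system's lateral magnification is m_1 m_2 = (-0.8462)(-0.5034) = 0.4259.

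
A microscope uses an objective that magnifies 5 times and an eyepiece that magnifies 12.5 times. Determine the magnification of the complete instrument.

The overall magnification of a compound microscope is the product of the objective and eyepiece magnifications:
M = M_obj x M_eye = 5 x 12.5 = 62.5.

62.5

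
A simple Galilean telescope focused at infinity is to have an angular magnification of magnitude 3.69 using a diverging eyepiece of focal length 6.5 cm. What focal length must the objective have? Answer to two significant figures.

|M| = f_obj/|f_eye|, so f_obj = |M| x |f_eye| = 3.69 x 6.5 = 23.985 cm.

24 cm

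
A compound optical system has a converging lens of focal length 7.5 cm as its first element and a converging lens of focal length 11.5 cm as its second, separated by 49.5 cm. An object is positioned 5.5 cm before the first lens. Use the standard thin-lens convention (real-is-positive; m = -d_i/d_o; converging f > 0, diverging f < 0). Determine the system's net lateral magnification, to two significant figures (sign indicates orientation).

Lens 1: 1/d_i1 = 1/f_1 - 1/d_o1 = 1/7.5 - 1/5.5 = -0.04848 cm^-1, so d_i1 = -20.625 cm.
m_1 = -(-20.625)/5.5 = 3.7500.
With d_i1 < 0 the first image is virtual and lies on the object side; the object distance for lens 2 is d_o2 = 49.5 - (-20.625) = 70.125 cm.
Lens 2: 1/d_i2 = 1/f_2 - 1/d_o2 = 1/11.5 - 1/(70.125) = 0.07270 cm^-1, so d_i2 = 13.756 cm.
m_2 = -(13.756)/(70.125) = -0.1962.
Total m = m_1 x m_2 = (3.7500)(-0.1962) = -0.7356.

-0.74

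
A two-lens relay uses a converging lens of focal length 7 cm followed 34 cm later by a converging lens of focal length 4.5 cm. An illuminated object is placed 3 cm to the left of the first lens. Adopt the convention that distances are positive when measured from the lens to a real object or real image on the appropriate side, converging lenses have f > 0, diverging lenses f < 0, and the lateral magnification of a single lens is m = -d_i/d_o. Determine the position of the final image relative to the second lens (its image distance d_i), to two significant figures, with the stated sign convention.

Applying the thin-lens equation to the first lens, 1/7 = 1/3 + 1/d_i1, which gives d_i1 = -5.250 cm.
The intermediate image is virtual, 5.250 cm to the left of lens 1, so d_o2 = L - d_i1 = 34 - (-5.250) = 39.250 cm.
Applying the thin-lens equation again with f_2 = 4.5 cm and d_o2 = 39.250 cm gives d_i2 = 5.083 cm.

5.1 cm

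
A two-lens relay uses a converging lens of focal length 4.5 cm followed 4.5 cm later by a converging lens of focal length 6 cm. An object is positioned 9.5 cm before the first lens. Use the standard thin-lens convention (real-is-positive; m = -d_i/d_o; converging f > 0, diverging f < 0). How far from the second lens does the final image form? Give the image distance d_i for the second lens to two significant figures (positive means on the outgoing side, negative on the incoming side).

Applying the thin-lens equation to the first lens, 1/4.5 = 1/9.5 + 1/d_i1, which gives d_i1 = 8.550 cm.
Since 8.550 cm > 4.5 cm, the first image lies past the second lens and serves as a virtual object: d_o2 = L - d_i1 = -4.050 cm.
Applying the thin-lens equation again with f_2 = 6 cm and d_o2 = -4.050 cm gives d_i2 = 2.418 cm.

2.4 cm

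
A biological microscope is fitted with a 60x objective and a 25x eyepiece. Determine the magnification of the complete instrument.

The overall magnification of a compound microscope is the product of the objective and eyepiece magnifications:
M = M_obj x M_eye = 60 x 25 = 1500.

1500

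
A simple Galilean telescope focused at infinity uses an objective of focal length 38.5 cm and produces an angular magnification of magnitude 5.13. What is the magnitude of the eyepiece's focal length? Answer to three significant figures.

7.50 cm

|M| = f_obj/|f_eye|, so |f_eye| = f_obj/|M| = 38.5/5.13 = 7.505 cm.
(The eyepiece is diverging, so its signed focal length is -7.505 cm.)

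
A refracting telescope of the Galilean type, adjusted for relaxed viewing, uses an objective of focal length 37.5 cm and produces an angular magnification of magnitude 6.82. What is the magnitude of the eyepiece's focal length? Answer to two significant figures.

|M| = f_obj/|f_eye|, so |f_eye| = f_obj/|M| = 37.5/6.82 = 5.499 cm.
(The eyepiece is diverging, so its signed focal length is -5.499 cm.)

5.5 cm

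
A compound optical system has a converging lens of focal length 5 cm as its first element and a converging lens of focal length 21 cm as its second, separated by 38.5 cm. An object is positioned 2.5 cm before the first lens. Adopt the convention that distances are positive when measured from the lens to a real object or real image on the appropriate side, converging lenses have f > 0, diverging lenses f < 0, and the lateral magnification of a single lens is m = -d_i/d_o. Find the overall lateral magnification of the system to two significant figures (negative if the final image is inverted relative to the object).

-1.9

First lens: d_i1 = 1/(1/5 - 1/2.5) = -5.000 cm.
m_1 = -(-5.000)/2.5 = 2.0000.
With d_i1 < 0 the first image is virtual and lies on the object side; the object distance for lens 2 is d_o2 = 38.5 - (-5.000) = 43.500 cm.
Second lens: d_i2 = 1/(1/21 - 1/(43.500)) = 40.600 cm.
m_2 = -(40.600)/(43.500) = -0.9333.
Total m = m_1 x m_2 = (2.0000)(-0.9333) = -1.8667.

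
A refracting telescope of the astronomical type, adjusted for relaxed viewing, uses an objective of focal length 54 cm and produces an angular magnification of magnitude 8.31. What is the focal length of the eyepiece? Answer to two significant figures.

|M| = f_obj/f_eye, so f_eye = f_obj/|M| = 54/8.31 = 6.498 cm.

6.5 cm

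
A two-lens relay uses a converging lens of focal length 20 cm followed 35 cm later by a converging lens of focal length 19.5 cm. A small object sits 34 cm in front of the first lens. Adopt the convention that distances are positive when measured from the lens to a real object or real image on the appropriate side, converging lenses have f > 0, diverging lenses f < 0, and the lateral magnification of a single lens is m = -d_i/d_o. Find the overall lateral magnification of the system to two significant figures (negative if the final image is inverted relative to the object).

First lens: d_i1 = 1/(1/20 - 1/34) = 48.571 cm.
m_1 = -(48.571)/34 = -1.4286.
Since 48.571 cm > 35 cm, the first image lies past the second lens and serves as a virtual object: d_o2 = L - d_i1 = -13.571 cm.
Second lens: d_i2 = 1/(1/19.5 - 1/(-13.571)) = 8.002 cm.
m_2 = -(8.002)/(-13.571) = 0.5896.
Overall magnification: m = m_1 m_2 = -0.8423.

-0.84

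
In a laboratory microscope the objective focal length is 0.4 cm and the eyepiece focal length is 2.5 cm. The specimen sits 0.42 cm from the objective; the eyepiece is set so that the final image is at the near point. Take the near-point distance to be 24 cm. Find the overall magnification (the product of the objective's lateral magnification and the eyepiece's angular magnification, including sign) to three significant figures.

-212

Objective: 1/d_i = 1/f_obj - 1/d_o = 1/0.4 - 1/0.42 = 0.11905 cm^-1, so d_i = 8.400 cm.
m_obj = -d_i/d_o = -8.400/0.42 = -20.000.
Eyepiece angular magnification (image at near point): M_eye = 1 + D/f_e = 1 + 24/2.5 = 10.600.
Overall M = m_obj x M_eye = (-20.000)(10.600) = -212.00.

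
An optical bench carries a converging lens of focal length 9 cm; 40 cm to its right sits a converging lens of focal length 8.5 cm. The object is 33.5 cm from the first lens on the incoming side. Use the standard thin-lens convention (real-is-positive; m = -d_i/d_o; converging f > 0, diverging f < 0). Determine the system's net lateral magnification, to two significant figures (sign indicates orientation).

0.16

Lens 1: 1/d_i1 = 1/f_1 - 1/d_o1 = 1/9 - 1/33.5 = 0.08126 cm^-1, so d_i1 = 12.306 cm.
m_1 = -(12.306)/33.5 = -0.3673.
That image sits 27.694 cm in front of the second lens, so d_o2 = 27.694 cm.
Lens 2: 1/d_i2 = 1/f_2 - 1/d_o2 = 1/8.5 - 1/(27.694) = 0.08154 cm^-1, so d_i2 = 12.264 cm.
m_2 = -(12.264)/(27.694) = -0.4428.
The system's lateral magnification is m_1 m_2 = (-0.3673)(-0.4428) = 0.1627.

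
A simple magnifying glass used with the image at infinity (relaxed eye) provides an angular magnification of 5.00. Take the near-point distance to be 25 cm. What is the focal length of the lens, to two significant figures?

For the image at infinity, M = D/f.
f = D/M = 25/5.0 = 5.000 cm.

5.0 cm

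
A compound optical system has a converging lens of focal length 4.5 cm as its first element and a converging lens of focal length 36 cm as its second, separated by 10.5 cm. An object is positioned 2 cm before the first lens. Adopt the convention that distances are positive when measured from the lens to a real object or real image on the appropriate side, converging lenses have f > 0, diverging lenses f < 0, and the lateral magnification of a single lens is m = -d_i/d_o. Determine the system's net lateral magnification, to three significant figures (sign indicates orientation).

Lens 1: 1/d_i1 = 1/f_1 - 1/d_o1 = 1/4.5 - 1/2 = -0.27778 cm^-1, so d_i1 = -3.600 cm.
m_1 = -(-3.600)/2 = 1.8000.
With d_i1 < 0 the first image is virtual and lies on the object side; the object distance for lens 2 is d_o2 = 10.5 - (-3.600) = 14.100 cm.
Lens 2: 1/d_i2 = 1/f_2 - 1/d_o2 = 1/36 - 1/(14.100) = -0.04314 cm^-1, so d_i2 = -23.178 cm.
m_2 = -(-23.178)/(14.100) = 1.6438.
Overall magnification: m = m_1 m_2 = 2.9589.

2.96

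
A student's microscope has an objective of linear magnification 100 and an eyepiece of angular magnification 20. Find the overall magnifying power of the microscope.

2000

The overall magnification of a compound microscope is the product of the objective and eyepiece magnifications:
M = M_obj x M_eye = 100 x 20 = 2000.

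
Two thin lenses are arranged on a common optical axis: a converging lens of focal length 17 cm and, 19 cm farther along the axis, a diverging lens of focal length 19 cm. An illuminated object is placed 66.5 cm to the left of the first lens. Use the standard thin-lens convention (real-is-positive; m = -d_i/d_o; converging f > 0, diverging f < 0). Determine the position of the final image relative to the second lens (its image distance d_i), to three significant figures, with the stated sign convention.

4.81 cm

Applying the thin-lens equation to the first lens, 1/17 = 1/66.5 + 1/d_i1, which gives d_i1 = 22.838 cm.
This image would form 22.838 cm past lens 1, i.e. 3.838 cm beyond lens 2, so it is a virtual object for lens 2: d_o2 = 19 - 22.838 = -3.838 cm.
Applying the thin-lens equation again with f_2 = -19 cm and d_o2 = -3.838 cm gives d_i2 = 4.810 cm.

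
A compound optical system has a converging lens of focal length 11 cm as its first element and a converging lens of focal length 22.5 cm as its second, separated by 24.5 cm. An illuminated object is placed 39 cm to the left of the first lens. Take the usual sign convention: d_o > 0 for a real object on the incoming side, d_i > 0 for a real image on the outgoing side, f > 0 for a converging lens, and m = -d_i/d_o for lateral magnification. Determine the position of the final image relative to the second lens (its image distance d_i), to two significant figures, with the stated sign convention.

-16 cm

Applying the thin-lens equation to the first lens, 1/11 = 1/39 + 1/d_i1, which gives d_i1 = 15.321 cm.
That image sits 9.179 cm in front of the second lens, so d_o2 = 9.179 cm.
Applying the thin-lens equation again with f_2 = 22.5 cm and d_o2 = 9.179 cm gives d_i2 = -15.503 cm.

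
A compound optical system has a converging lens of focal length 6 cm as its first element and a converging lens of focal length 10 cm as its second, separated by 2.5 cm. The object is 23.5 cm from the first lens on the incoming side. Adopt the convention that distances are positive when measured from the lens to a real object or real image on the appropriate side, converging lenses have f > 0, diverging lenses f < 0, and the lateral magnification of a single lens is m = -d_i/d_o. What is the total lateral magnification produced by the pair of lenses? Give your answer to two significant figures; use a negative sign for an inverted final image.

Applying the thin-lens equation to the first lens, 1/6 = 1/23.5 + 1/d_i1, which gives d_i1 = 8.057 cm.
Its lateral magnification is m_1 = -d_i1/d_o1 = -(8.057)/23.5 = -0.3429.
Since 8.057 cm > 2.5 cm, the first image lies past the second lens and serves as a virtual object: d_o2 = L - d_i1 = -5.557 cm.
Applying the thin-lens equation again with f_2 = 10 cm and d_o2 = -5.557 cm gives d_i2 = 3.572 cm.
m_2 = -(3.572)/(-5.557) = 0.6428.
Total m = m_1 x m_2 = (-0.3429)(0.6428) = -0.2204.

-0.22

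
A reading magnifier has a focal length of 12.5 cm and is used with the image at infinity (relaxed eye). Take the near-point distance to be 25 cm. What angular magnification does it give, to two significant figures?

M = D/f = 25/12.5 = 2.000.

2.0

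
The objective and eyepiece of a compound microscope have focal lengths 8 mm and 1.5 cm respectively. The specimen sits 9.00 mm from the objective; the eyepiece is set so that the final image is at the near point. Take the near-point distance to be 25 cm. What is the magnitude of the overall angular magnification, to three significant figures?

Convert to cm: f_obj = 8 mm = 0.8 cm; d_o = 9.00 mm = 0.90 cm.
Objective: 1/d_i = 1/f_obj - 1/d_o = 1/0.8 - 1/0.90 = 0.13889 cm^-1, so d_i = 7.200 cm.
m_obj = -d_i/d_o = -7.200/0.90 = -8.000.
Eyepiece angular magnification (image at near point): M_eye = 1 + D/f_e = 1 + 25/1.5 = 17.667.
Overall M = m_obj x M_eye = (-8.000)(17.667) = -141.33.
|M| = 141.33.

141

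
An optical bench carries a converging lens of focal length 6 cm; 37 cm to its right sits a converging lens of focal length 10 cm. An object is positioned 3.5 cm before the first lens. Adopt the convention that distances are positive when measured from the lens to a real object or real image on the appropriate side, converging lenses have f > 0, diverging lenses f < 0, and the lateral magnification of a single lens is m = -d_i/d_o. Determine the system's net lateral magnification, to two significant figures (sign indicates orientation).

-0.68

Applying the thin-lens equation to the first lens, 1/6 = 1/3.5 + 1/d_i1, which gives d_i1 = -8.400 cm.
Its lateral magnification is m_1 = -d_i1/d_o1 = -(-8.400)/3.5 = 2.4000.
With d_i1 < 0 the first image is virtual and lies on the object side; the object distance for lens 2 is d_o2 = 37 - (-8.400) = 45.400 cm.
Applying the thin-lens equation again with f_2 = 10 cm and d_o2 = 45.400 cm gives d_i2 = 12.825 cm.
m_2 = -(12.825)/(45.400) = -0.2825.
Total m = m_1 x m_2 = (2.4000)(-0.2825) = -0.6780.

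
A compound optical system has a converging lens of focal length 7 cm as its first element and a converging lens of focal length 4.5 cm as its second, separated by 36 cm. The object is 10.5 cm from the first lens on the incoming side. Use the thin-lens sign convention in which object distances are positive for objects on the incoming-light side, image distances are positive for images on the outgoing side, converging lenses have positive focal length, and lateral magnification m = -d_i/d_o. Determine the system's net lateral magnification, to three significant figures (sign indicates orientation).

Lens 1: 1/d_i1 = 1/f_1 - 1/d_o1 = 1/7 - 1/10.5 = 0.04762 cm^-1, so d_i1 = 21.000 cm.
m_1 = -(21.000)/10.5 = -2.0000.
That image sits 15.000 cm in front of the second lens, so d_o2 = 15.000 cm.
Lens 2: 1/d_i2 = 1/f_2 - 1/d_o2 = 1/4.5 - 1/(15.000) = 0.15556 cm^-1, so d_i2 = 6.429 cm.
m_2 = -(6.429)/(15.000) = -0.4286.
The system's lateral magnification is m_1 m_2 = (-2.0000)(-0.4286) = 0.8571.

0.857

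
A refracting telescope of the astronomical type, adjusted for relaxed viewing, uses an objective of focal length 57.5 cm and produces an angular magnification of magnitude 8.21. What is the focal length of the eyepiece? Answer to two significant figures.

7.0 cm

|M| = f_obj/f_eye, so f_eye = f_obj/|M| = 57.5/8.21 = 7.004 cm.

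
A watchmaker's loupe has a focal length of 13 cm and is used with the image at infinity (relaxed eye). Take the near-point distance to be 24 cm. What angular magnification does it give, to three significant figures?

1.85

M = D/f = 24/13 = 1.846.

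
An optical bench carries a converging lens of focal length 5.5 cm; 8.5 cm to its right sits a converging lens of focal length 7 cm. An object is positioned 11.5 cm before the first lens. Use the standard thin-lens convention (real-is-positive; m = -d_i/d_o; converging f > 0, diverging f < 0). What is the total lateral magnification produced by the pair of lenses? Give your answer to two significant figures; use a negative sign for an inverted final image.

-0.71

Applying the thin-lens equation to the first lens, 1/5.5 = 1/11.5 + 1/d_i1, which gives d_i1 = 10.542 cm.
Its lateral magnification is m_1 = -d_i1/d_o1 = -(10.542)/11.5 = -0.9167.
This image would form 10.542 cm past lens 1, i.e. 2.042 cm beyond lens 2, so it is a virtual object for lens 2: d_o2 = 8.5 - 10.542 = -2.042 cm.
Applying the thin-lens equation again with f_2 = 7 cm and d_o2 = -2.042 cm gives d_i2 = 1.581 cm.
m_2 = -(1.581)/(-2.042) = 0.7742.
Total m = m_1 x m_2 = (-0.9167)(0.7742) = -0.7097.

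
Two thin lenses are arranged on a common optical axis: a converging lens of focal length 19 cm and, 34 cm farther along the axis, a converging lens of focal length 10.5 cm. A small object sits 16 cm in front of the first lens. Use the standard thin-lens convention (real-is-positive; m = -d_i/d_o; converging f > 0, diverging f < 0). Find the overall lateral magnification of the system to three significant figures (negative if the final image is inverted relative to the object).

First lens: d_i1 = 1/(1/19 - 1/16) = -101.333 cm.
m_1 = -(-101.333)/16 = 6.3333.
With d_i1 < 0 the first image is virtual and lies on the object side; the object distance for lens 2 is d_o2 = 34 - (-101.333) = 135.333 cm.
Second lens: d_i2 = 1/(1/10.5 - 1/(135.333)) = 11.383 cm.
m_2 = -(11.383)/(135.333) = -0.0841.
Overall magnification: m = m_1 m_2 = -0.5327.

-0.533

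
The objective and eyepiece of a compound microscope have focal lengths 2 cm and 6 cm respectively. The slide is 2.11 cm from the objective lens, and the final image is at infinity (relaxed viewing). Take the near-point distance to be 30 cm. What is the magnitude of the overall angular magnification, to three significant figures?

90.9

Objective: 1/d_i = 1/f_obj - 1/d_o = 1/2 - 1/2.11 = 0.02607 cm^-1, so d_i = 38.364 cm.
m_obj = -d_i/d_o = -38.364/2.11 = -18.182.
Eyepiece angular magnification (image at infinity): M_eye = D/f_e = 30/6 = 5.000.
Overall M = m_obj x M_eye = (-18.182)(5.000) = -90.91.
|M| = 90.91.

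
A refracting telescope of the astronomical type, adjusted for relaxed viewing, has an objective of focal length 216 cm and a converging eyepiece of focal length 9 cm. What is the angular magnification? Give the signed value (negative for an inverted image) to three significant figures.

-24.0

M = -f_obj/f_eye = -216/(9) = -24.000.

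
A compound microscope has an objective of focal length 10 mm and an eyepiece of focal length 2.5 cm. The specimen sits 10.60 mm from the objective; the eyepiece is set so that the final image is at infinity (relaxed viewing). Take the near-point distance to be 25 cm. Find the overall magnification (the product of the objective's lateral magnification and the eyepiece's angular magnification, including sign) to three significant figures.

Convert to cm: f_obj = 10 mm = 1 cm; d_o = 10.60 mm = 1.06 cm.
Objective: 1/d_i = 1/f_obj - 1/d_o = 1/1 - 1/1.06 = 0.05660 cm^-1, so d_i = 17.667 cm.
m_obj = -d_i/d_o = -17.667/1.06 = -16.667.
Eyepiece angular magnification (image at infinity): M_eye = D/f_e = 25/2.5 = 10.000.
Overall M = m_obj x M_eye = (-16.667)(10.000) = -166.67.

-167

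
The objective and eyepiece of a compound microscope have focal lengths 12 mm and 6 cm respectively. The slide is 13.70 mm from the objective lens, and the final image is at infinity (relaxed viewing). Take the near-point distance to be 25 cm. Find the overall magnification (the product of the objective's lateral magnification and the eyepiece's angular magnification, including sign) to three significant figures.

-29.4

Convert to cm: f_obj = 12 mm = 1.2 cm; d_o = 13.70 mm = 1.37 cm.
Objective: 1/d_i = 1/f_obj - 1/d_o = 1/1.2 - 1/1.37 = 0.10341 cm^-1, so d_i = 9.671 cm.
m_obj = -d_i/d_o = -9.671/1.37 = -7.059.
Eyepiece angular magnification (image at infinity): M_eye = D/f_e = 25/6 = 4.167.
Overall M = m_obj x M_eye = (-7.059)(4.167) = -29.41.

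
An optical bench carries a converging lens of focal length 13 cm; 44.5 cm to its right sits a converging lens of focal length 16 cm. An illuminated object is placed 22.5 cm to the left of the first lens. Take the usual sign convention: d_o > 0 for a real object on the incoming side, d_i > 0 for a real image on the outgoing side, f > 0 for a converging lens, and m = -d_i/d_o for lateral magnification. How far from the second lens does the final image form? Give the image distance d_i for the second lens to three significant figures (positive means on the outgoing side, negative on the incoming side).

-95.8 cm

First lens: d_i1 = 1/(1/13 - 1/22.5) = 30.789 cm.
The intermediate image is 30.789 cm to the right of lens 1, so d_o2 = L - d_i1 = 44.5 - 30.789 = 13.711 cm.
Second lens: d_i2 = 1/(1/16 - 1/(13.711)) = -95.816 cm.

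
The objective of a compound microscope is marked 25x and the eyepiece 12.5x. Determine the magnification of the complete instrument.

312.5

The overall magnification of a compound microscope is the product of the objective and eyepiece magnifications:
M = M_obj x M_eye = 25 x 12.5 = 312.5.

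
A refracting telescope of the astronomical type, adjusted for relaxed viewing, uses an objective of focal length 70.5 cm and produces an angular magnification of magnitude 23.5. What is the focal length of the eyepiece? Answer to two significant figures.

3.0 cm

|M| = f_obj/f_eye, so f_eye = f_obj/|M| = 70.5/23.5 = 3.000 cm.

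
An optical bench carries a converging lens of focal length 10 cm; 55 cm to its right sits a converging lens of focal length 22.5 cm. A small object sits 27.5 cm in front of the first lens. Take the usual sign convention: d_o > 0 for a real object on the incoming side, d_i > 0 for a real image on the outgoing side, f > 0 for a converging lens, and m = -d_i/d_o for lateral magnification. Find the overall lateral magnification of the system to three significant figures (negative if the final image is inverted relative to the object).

Applying the thin-lens equation to the first lens, 1/10 = 1/27.5 + 1/d_i1, which gives d_i1 = 15.714 cm.
Its lateral magnification is m_1 = -d_i1/d_o1 = -(15.714)/27.5 = -0.5714.
That image sits 39.286 cm in front of the second lens, so d_o2 = 39.286 cm.
Applying the thin-lens equation again with f_2 = 22.5 cm and d_o2 = 39.286 cm gives d_i2 = 52.660 cm.
m_2 = -(52.660)/(39.286) = -1.3404.
The system's lateral magnification is m_1 m_2 = (-0.5714)(-1.3404) = 0.7660.

0.766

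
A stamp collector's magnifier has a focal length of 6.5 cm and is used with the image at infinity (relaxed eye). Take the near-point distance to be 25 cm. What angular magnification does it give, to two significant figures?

3.8

M = D/f = 25/6.5 = 3.846.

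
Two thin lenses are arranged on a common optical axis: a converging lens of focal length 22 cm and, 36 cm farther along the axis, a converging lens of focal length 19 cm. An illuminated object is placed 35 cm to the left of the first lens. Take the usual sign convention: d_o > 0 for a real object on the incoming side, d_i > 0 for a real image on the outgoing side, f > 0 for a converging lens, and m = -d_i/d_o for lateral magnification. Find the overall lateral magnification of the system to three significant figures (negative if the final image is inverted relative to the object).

Lens 1: 1/d_i1 = 1/f_1 - 1/d_o1 = 1/22 - 1/35 = 0.01688 cm^-1, so d_i1 = 59.231 cm.
m_1 = -(59.231)/35 = -1.6923.
Since 59.231 cm > 36 cm, the first image lies past the second lens and serves as a virtual object: d_o2 = L - d_i1 = -23.231 cm.
Lens 2: 1/d_i2 = 1/f_2 - 1/d_o2 = 1/19 - 1/(-23.231) = 0.09568 cm^-1, so d_i2 = 10.452 cm.
m_2 = -(10.452)/(-23.231) = 0.4499.
Overall magnification: m = m_1 m_2 = -0.7614.

-0.761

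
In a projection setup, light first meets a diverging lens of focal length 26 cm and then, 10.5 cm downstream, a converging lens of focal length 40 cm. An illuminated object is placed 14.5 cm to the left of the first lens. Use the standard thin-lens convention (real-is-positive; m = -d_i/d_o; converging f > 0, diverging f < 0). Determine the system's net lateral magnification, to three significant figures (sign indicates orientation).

1.27

Lens 1: 1/d_i1 = 1/f_1 - 1/d_o1 = 1/(-26) - 1/14.5 = -0.10743 cm^-1, so d_i1 = -9.309 cm.
m_1 = -(-9.309)/14.5 = 0.6420.
With d_i1 < 0 the first image is virtual and lies on the object side; the object distance for lens 2 is d_o2 = 10.5 - (-9.309) = 19.809 cm.
Lens 2: 1/d_i2 = 1/f_2 - 1/d_o2 = 1/40 - 1/(19.809) = -0.02548 cm^-1, so d_i2 = -39.242 cm.
m_2 = -(-39.242)/(19.809) = 1.9810.
Total m = m_1 x m_2 = (0.6420)(1.9810) = 1.2718.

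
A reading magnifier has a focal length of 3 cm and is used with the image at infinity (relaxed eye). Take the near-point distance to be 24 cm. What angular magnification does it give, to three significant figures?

8.00

M = D/f = 24/3 = 8.000.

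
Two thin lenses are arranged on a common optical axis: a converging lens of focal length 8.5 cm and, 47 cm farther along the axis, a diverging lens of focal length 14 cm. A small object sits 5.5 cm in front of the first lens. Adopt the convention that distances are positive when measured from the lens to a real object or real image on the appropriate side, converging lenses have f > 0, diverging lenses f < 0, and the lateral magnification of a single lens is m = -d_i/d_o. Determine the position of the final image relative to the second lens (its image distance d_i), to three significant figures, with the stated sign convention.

First lens: d_i1 = 1/(1/8.5 - 1/5.5) = -15.583 cm.
The intermediate image is virtual, 15.583 cm to the left of lens 1, so d_o2 = L - d_i1 = 47 - (-15.583) = 62.583 cm.
Second lens: d_i2 = 1/(1/(-14) - 1/(62.583)) = -11.441 cm.

-11.4 cm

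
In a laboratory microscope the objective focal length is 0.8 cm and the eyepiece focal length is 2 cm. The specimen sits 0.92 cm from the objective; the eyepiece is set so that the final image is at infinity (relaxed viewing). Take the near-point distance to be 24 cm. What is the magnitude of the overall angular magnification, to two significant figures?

Objective: 1/d_i = 1/f_obj - 1/d_o = 1/0.8 - 1/0.92 = 0.16304 cm^-1, so d_i = 6.133 cm.
m_obj = -d_i/d_o = -6.133/0.92 = -6.667.
Eyepiece angular magnification (image at infinity): M_eye = D/f_e = 24/2 = 12.000.
Overall M = m_obj x M_eye = (-6.667)(12.000) = -80.00.
|M| = 80.00.

80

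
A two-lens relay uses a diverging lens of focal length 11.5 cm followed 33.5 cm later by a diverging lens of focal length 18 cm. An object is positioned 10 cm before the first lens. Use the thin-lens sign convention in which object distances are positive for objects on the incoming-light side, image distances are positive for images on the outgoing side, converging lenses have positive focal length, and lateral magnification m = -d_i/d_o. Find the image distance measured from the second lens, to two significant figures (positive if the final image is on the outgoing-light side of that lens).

First lens: d_i1 = 1/(1/(-11.5) - 1/10) = -5.349 cm.
With d_i1 < 0 the first image is virtual and lies on the object side; the object distance for lens 2 is d_o2 = 33.5 - (-5.349) = 38.849 cm.
Second lens: d_i2 = 1/(1/(-18) - 1/(38.849)) = -12.301 cm.

-12 cm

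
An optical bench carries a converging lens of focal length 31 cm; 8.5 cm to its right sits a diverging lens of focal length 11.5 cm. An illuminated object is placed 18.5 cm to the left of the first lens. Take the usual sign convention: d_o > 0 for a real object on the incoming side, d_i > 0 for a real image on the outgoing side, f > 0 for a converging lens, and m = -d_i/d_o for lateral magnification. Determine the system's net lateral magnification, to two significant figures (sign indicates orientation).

First lens: d_i1 = 1/(1/31 - 1/18.5) = -45.880 cm.
m_1 = -(-45.880)/18.5 = 2.4800.
With d_i1 < 0 the first image is virtual and lies on the object side; the object distance for lens 2 is d_o2 = 8.5 - (-45.880) = 54.380 cm.
Second lens: d_i2 = 1/(1/(-11.5) - 1/(54.380)) = -9.493 cm.
m_2 = -(-9.493)/(54.380) = 0.1746.
Overall magnification: m = m_1 m_2 = 0.4329.

0.43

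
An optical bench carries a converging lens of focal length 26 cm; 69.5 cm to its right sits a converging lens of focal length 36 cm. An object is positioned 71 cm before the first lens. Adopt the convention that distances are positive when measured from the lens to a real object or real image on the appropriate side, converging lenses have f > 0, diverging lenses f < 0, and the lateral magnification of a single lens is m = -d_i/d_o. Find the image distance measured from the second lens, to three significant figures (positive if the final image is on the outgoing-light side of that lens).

-136 cm

First lens: d_i1 = 1/(1/26 - 1/71) = 41.022 cm.
Object distance for lens 2: d_o2 = 69.5 - 41.022 = 28.478 cm.
Second lens: d_i2 = 1/(1/36 - 1/(28.478)) = -136.290 cm.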